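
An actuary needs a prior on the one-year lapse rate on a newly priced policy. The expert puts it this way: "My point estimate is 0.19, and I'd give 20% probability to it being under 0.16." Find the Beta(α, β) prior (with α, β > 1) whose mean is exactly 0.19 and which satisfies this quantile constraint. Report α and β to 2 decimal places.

α ≈ 23.63, β ≈ 100.72

With mean 0.19 fixed, write α = 0.19s, β = 0.81s where s = α+β.
Need P(θ < 0.16) = 0.2 under Beta(0.19s, 0.81s). Normal approximation: (q−m)/√(m(1−m)/s) ≈ z_{0.2} = -0.842, so s ≈ 0.19·0.81·(-0.842)²/(0.16−0.19)² = 121.1.
At s = 121.1: P(θ<0.16) ≈ 0.203. Adjusting to match 0.2 gives s ≈ 124.34.
So α = 0.19·124.34 ≈ 23.63, β = 0.81·124.34 ≈ 100.72.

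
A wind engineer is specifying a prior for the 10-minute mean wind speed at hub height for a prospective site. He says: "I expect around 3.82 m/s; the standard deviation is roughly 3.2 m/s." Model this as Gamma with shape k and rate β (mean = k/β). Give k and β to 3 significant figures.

k ≈ 1.43, β ≈ 0.373

For Gamma(k, rate β): mean = k/β, variance = k/β², so CV = 1/√k.
CV = SD/mean = 3.2/3.82 = 0.8377, hence k = 1/CV² = 1.43.
Then β = k/mean = 1.43/3.82 = 0.373.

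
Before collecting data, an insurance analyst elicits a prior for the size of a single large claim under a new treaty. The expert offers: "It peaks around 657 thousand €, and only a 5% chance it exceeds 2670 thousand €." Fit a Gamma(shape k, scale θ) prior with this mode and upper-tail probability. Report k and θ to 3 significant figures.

Gamma(k,θ) with k>1 has mode (k−1)θ, so θ = 657/(k−1).
Need P(X < 2670) = 0.95 with θ tied to k this way. Start at k = 2, θ = 657: P(X<2670) ≈ 0.913.
Too low — raise k to concentrate. Iterating converges to k ≈ 2.28.
Then θ = 657/(2.28−1) ≈ 515.

k ≈ 2.28, θ ≈ 515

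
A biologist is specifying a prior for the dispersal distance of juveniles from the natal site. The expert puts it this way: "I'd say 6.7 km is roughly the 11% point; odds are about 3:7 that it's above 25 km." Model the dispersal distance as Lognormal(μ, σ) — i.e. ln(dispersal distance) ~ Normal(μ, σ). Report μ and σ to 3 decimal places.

If T ~ Lognormal(μ,σ) then ln T ~ Normal(μ,σ), so the p-quantile of ln T is μ + z_p·σ.
ln(6.7) = 1.902 and ln(25) = 3.219; z_{0.11} = -1.227, z_{0.7} = 0.5244.
σ = (3.219 − 1.902)/(0.5244 − (-1.227)) = 0.752.
μ = 1.902 − (-1.227)·0.752 = 2.825.

μ ≈ 2.825, σ ≈ 0.752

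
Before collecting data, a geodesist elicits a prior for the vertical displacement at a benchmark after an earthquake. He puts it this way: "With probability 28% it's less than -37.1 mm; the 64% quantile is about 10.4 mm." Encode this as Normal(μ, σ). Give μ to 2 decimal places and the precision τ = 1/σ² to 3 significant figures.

For Normal(μ,σ), the p-quantile is μ + z_p·σ. Here z_{0.28} = -0.5828, z_{0.64} = 0.3585.
So -37.1 = μ − 0.5828σ and 10.4 = μ + 0.3585σ.
Subtracting: σ = (10.4 − -37.1)/(0.3585 − (-0.5828)) = 50.46.
Then μ = -37.1 − (-0.5828)·50.46 = -7.69.
Precision τ = 1/σ² = 1/50.46² = 0.000393.

μ = -7.69, τ = 0.000393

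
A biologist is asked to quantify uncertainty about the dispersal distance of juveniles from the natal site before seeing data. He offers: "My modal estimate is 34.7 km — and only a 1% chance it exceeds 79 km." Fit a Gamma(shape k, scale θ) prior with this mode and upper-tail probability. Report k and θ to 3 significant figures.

k ≈ 8.07, θ ≈ 4.91

Gamma(k,θ) with k>1 has mode (k−1)θ, so θ = 34.7/(k−1).
Need P(X < 79) = 0.99 with θ tied to k this way. Start at k = 2, θ = 34.7: P(X<79) ≈ 0.664.
Too low — raise k to concentrate. Iterating converges to k ≈ 8.07.
Then θ = 34.7/(8.07−1) ≈ 4.91.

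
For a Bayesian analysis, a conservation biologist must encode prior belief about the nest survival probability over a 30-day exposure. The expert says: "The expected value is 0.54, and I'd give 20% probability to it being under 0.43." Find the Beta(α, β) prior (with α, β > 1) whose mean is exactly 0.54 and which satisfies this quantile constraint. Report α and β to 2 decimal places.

With mean 0.54 fixed, write α = 0.54s, β = 0.46s where s = α+β.
Need P(θ < 0.43) = 0.2 under Beta(0.54s, 0.46s). Normal approximation: (q−m)/√(m(1−m)/s) ≈ z_{0.2} = -0.842, so s ≈ 0.54·0.46·(-0.842)²/(0.43−0.54)² = 14.5.
At s = 14.5: P(θ<0.43) ≈ 0.200. Adjusting to match 0.2 gives s ≈ 14.54.
So α = 0.54·14.54 ≈ 7.85, β = 0.46·14.54 ≈ 6.69.

α ≈ 7.85, β ≈ 6.69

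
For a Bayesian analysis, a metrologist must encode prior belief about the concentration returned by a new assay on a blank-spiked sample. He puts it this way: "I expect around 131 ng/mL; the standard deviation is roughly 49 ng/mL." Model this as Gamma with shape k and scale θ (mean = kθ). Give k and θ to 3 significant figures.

For Gamma(k, scale θ): mean = kθ, variance = kθ², so CV = 1/√k.
CV = SD/mean = 49/131 = 0.374, hence k = 1/CV² = 7.15.
Then θ = mean/k = 131/7.15 = 18.3.

k ≈ 7.15, θ ≈ 18.3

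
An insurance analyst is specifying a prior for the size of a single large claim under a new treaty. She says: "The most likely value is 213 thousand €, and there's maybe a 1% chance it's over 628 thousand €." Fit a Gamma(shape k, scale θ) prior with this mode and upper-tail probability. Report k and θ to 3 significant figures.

Gamma(k,θ) with k>1 has mode (k−1)θ, so θ = 213/(k−1).
Need P(X < 628) = 0.99 with θ tied to k this way. Start at k = 2, θ = 213: P(X<628) ≈ 0.793.
Too low — raise k to concentrate. Iterating converges to k ≈ 4.87.
Then θ = 213/(4.87−1) ≈ 55.1.

k ≈ 4.87, θ ≈ 55.1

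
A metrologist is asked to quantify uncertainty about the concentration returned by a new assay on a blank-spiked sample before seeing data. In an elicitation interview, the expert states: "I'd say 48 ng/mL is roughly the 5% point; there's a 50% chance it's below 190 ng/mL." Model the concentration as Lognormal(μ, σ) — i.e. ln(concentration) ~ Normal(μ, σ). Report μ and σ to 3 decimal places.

If T ~ Lognormal(μ,σ) then ln T ~ Normal(μ,σ), so the p-quantile of ln T is μ + z_p·σ.
ln(48) = 3.871 and ln(190) = 5.247; z_{0.05} = -1.645, z_{0.5} = 0.
σ = (5.247 − 3.871)/(0 − (-1.645)) = 0.836.
μ = 3.871 − (-1.645)·0.836 = 5.247.

μ ≈ 5.247, σ ≈ 0.836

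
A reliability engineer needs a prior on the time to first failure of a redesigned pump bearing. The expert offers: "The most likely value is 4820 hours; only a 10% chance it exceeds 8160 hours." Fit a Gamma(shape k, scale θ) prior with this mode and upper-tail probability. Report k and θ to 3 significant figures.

k ≈ 7.83, θ ≈ 706

Gamma(k,θ) with k>1 has mode (k−1)θ, so θ = 4820/(k−1).
Need P(X < 8160) = 0.9 with θ tied to k this way. Start at k = 2, θ = 4820: P(X<8160) ≈ 0.505.
Too low — raise k to concentrate. Iterating converges to k ≈ 7.83.
Then θ = 4820/(7.83−1) ≈ 706.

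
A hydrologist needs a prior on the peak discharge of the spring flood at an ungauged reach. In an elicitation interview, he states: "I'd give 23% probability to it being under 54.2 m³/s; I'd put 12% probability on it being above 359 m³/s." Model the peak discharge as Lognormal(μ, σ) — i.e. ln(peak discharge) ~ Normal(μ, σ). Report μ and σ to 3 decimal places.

If T ~ Lognormal(μ,σ) then ln T ~ Normal(μ,σ), so the p-quantile of ln T is μ + z_p·σ.
ln(54.2) = 3.993 and ln(359) = 5.883; z_{0.23} = -0.7388, z_{0.88} = 1.175.
σ = (5.883 − 3.993)/(1.175 − (-0.7388)) = 0.988.
μ = 3.993 − (-0.7388)·0.988 = 4.723.

μ ≈ 4.723, σ ≈ 0.988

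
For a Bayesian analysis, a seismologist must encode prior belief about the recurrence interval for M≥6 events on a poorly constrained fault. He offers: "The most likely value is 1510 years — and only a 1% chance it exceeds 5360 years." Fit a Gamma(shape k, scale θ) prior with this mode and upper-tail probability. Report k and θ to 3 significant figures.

Gamma(k,θ) with k>1 has mode (k−1)θ, so θ = 1510/(k−1).
Need P(X < 5360) = 0.99 with θ tied to k this way. Start at k = 2, θ = 1510: P(X<5360) ≈ 0.869.
Too low — raise k to concentrate. Iterating converges to k ≈ 3.69.
Then θ = 1510/(3.69−1) ≈ 562.

k ≈ 3.69, θ ≈ 562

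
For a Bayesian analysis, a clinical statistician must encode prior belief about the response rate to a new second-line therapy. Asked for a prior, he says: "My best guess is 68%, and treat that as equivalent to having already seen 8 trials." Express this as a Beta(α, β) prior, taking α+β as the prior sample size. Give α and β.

Under the effective-sample-size interpretation, Beta(α, β) has prior mean α/(α+β) and prior sample size α+β.
So α+β = 8 and α/(α+β) = 0.68, giving α = 0.68·8 = 5.44 and β = 8 − 5.44 = 2.56.

α = 5.44, β = 2.56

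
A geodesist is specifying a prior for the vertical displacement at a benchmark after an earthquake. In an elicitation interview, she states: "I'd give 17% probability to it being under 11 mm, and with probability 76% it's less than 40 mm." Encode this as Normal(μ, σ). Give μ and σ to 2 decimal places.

The p-quantile of Normal(μ,σ) is μ + z_p·σ, with z_{0.17} = -0.9542 and z_{0.76} = 0.7063.
Eliminate σ: μ = (z₂·x₁ − z₁·x₂)/(z₂ − z₁) = (0.7063·11 − (-0.9542)·40)/1.66 = 27.66.
Then σ = (x₂ − x₁)/(z₂ − z₁) = (40 − 11)/1.66 = 17.46.

μ = 27.66, σ = 17.46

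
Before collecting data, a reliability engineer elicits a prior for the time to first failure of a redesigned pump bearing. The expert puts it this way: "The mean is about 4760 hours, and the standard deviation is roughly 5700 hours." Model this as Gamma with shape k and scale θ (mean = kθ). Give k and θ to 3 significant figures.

k ≈ 0.697, θ ≈ 6830

For Gamma(k, scale θ): mean = kθ, variance = kθ², so CV = 1/√k.
CV = SD/mean = 5700/4760 = 1.197, hence k = 1/CV² = 0.697.
Then θ = mean/k = 4760/0.697 = 6830.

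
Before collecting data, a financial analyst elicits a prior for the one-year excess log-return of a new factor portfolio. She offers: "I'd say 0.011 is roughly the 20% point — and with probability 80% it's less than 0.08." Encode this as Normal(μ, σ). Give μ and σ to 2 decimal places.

μ = 0.05, σ = 0.04

For Normal(μ,σ), the p-quantile is μ + z_p·σ. Here z_{0.2} = -0.8416, z_{0.8} = 0.8416.
So 0.011 = μ − 0.8416σ and 0.08 = μ + 0.8416σ.
Subtracting: σ = (0.08 − 0.011)/(0.8416 − (-0.8416)) = 0.04.
Then μ = 0.011 − (-0.8416)·0.04 = 0.05.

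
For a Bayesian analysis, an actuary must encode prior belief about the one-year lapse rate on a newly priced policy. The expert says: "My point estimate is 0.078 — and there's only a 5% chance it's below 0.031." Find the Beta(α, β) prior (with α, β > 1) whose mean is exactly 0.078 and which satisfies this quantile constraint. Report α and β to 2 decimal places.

With mean 0.078 fixed, write α = 0.078s, β = 0.922s where s = α+β.
Need P(θ < 0.031) = 0.05 under Beta(0.078s, 0.922s). Normal approximation: (q−m)/√(m(1−m)/s) ≈ z_{0.05} = -1.64, so s ≈ 0.078·0.922·(-1.64)²/(0.031−0.078)² = 88.1.
At s = 88.1: P(θ<0.031) ≈ 0.022. Adjusting to match 0.05 gives s ≈ 61.54.
So α = 0.078·61.54 ≈ 4.80, β = 0.922·61.54 ≈ 56.74.

α ≈ 4.80, β ≈ 56.74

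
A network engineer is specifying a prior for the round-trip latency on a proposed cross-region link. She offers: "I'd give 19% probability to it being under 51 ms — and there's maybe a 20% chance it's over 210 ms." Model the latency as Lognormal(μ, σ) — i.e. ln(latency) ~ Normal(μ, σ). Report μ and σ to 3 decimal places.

If T ~ Lognormal(μ,σ) then ln T ~ Normal(μ,σ), so the p-quantile of ln T is μ + z_p·σ.
ln(51) = 3.932 and ln(210) = 5.347; z_{0.19} = -0.8779, z_{0.8} = 0.8416.
σ = (5.347 − 3.932)/(0.8416 − (-0.8779)) = 0.823.
μ = 3.932 − (-0.8779)·0.823 = 4.654.

μ ≈ 4.654, σ ≈ 0.823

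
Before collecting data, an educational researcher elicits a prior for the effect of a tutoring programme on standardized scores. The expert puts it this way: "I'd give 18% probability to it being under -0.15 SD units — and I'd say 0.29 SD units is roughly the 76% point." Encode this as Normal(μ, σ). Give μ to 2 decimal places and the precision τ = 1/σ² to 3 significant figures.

μ = 0.10, τ = 13.6

The p-quantile of Normal(μ,σ) is μ + z_p·σ, with z_{0.18} = -0.9154 and z_{0.76} = 0.7063.
Eliminate σ: μ = (z₂·x₁ − z₁·x₂)/(z₂ − z₁) = (0.7063·-0.15 − (-0.9154)·0.29)/1.622 = 0.10.
Then σ = (x₂ − x₁)/(z₂ − z₁) = (0.29 − -0.15)/1.622 = 0.27.
Precision τ = 1/σ² = 1/0.2713² = 13.6.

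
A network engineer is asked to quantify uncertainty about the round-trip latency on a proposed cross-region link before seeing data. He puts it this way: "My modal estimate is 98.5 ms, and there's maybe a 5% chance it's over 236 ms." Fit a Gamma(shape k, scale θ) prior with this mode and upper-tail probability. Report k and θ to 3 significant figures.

k ≈ 4.57, θ ≈ 27.6

Gamma(k,θ) with k>1 has mode (k−1)θ, so θ = 98.5/(k−1).
Need P(X < 236) = 0.95 with θ tied to k this way. Start at k = 2, θ = 98.5: P(X<236) ≈ 0.691.
Too low — raise k to concentrate. Iterating converges to k ≈ 4.57.
Then θ = 98.5/(4.57−1) ≈ 27.6.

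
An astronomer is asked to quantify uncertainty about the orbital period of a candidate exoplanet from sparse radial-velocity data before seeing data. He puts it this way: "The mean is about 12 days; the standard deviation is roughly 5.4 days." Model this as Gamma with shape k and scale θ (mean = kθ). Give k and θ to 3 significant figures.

For Gamma(k, scale θ): mean = kθ, variance = kθ², so CV = 1/√k.
CV = SD/mean = 5.4/12 = 0.45, hence k = 1/CV² = 4.94.
Then θ = mean/k = 12/4.94 = 2.43.

k ≈ 4.94, θ ≈ 2.43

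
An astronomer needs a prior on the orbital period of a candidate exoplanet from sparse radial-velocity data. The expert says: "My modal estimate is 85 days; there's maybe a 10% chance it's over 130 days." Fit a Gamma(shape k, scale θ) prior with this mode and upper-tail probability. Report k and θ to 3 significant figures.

k ≈ 11.3, θ ≈ 8.22

Gamma(k,θ) with k>1 has mode (k−1)θ, so θ = 85/(k−1).
Need P(X < 130) = 0.9 with θ tied to k this way. Start at k = 2, θ = 85: P(X<130) ≈ 0.452.
Too low — raise k to concentrate. Iterating converges to k ≈ 11.3.
Then θ = 85/(11.3−1) ≈ 8.22.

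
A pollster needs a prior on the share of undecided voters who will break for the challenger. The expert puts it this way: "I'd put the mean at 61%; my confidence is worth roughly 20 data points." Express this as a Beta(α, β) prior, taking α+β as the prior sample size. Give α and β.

Under the effective-sample-size interpretation, Beta(α, β) has prior mean α/(α+β) and prior sample size α+β.
So α+β = 20 and α/(α+β) = 0.61, giving α = 0.61·20 = 12.2 and β = 20 − 12.2 = 7.8.

α = 12.2, β = 7.8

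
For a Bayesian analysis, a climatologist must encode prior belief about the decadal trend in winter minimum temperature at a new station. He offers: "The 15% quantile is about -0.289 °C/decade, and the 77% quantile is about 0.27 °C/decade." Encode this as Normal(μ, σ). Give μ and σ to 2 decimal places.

μ = 0.04, σ = 0.31

The p-quantile of Normal(μ,σ) is μ + z_p·σ, with z_{0.15} = -1.036 and z_{0.77} = 0.7388.
Eliminate σ: μ = (z₂·x₁ − z₁·x₂)/(z₂ − z₁) = (0.7388·-0.289 − (-1.036)·0.27)/1.775 = 0.04.
Then σ = (x₂ − x₁)/(z₂ − z₁) = (0.27 − -0.289)/1.775 = 0.31.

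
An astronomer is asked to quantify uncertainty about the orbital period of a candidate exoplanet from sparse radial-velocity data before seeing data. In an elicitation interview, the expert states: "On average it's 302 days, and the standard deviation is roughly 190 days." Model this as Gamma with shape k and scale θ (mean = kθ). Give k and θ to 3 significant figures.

k ≈ 2.53, θ ≈ 120

For Gamma(k, scale θ): mean = kθ, variance = kθ², so CV = 1/√k.
CV = SD/mean = 190/302 = 0.6291, hence k = 1/CV² = 2.53.
Then θ = mean/k = 302/2.53 = 120.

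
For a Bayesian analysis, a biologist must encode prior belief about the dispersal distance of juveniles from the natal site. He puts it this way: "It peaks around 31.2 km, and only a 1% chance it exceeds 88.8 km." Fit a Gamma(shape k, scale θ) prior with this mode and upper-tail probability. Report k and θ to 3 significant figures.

k ≈ 5.17, θ ≈ 7.49

Gamma(k,θ) with k>1 has mode (k−1)θ, so θ = 31.2/(k−1).
Need P(X < 88.8) = 0.99 with θ tied to k this way. Start at k = 2, θ = 31.2: P(X<88.8) ≈ 0.777.
Too low — raise k to concentrate. Iterating converges to k ≈ 5.17.
Then θ = 31.2/(5.17−1) ≈ 7.49.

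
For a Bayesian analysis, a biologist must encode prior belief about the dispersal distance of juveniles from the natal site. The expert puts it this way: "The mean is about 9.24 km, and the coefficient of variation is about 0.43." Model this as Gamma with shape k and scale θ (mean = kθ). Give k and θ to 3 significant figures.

For Gamma(k, scale θ): mean = kθ, variance = kθ², so CV = 1/√k.
CV = 0.43, hence k = 1/CV² = 5.41.
Then θ = mean/k = 9.24/5.41 = 1.71.

k ≈ 5.41, θ ≈ 1.71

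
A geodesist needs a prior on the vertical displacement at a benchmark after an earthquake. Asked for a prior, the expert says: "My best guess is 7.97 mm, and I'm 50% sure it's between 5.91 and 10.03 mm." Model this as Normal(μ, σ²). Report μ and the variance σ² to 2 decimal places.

μ = 7.97, σ² = 9.33

A symmetric 50% interval runs μ ± z·σ with z = 0.6745.
Half-width = 2.06, so σ = 2.06/0.6745 = 3.054 and σ² = 9.33.
μ is the stated best guess, 7.97.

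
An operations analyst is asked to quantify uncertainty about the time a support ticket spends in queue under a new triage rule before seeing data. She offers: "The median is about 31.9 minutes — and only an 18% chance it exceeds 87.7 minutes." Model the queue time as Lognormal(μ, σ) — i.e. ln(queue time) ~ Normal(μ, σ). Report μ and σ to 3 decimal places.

If T ~ Lognormal(μ,σ) then ln T ~ Normal(μ,σ), so the p-quantile of ln T is μ + z_p·σ.
ln(31.9) = 3.463 and ln(87.7) = 4.474; z_{0.5} = 0, z_{0.82} = 0.9154.
σ = (4.474 − 3.463)/(0.9154 − (0)) = 1.105.
μ = 3.463 − (0)·1.105 = 3.463.

μ ≈ 3.463, σ ≈ 1.105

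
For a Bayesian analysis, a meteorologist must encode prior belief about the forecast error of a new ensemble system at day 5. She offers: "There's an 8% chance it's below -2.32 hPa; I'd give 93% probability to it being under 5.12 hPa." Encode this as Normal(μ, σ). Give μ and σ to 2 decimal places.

For Normal(μ,σ), the p-quantile is μ + z_p·σ. Here z_{0.08} = -1.405, z_{0.93} = 1.476.
So -2.32 = μ − 1.405σ and 5.12 = μ + 1.476σ.
Subtracting: σ = (5.12 − -2.32)/(1.476 − (-1.405)) = 2.58.
Then μ = -2.32 − (-1.405)·2.58 = 1.31.

μ = 1.31, σ = 2.58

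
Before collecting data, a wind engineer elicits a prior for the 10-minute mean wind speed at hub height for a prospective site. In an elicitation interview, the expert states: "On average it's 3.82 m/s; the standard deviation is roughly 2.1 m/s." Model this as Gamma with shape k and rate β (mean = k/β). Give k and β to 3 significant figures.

For Gamma(k, rate β): mean = k/β, variance = k/β², so CV = 1/√k.
CV = SD/mean = 2.1/3.82 = 0.5497, hence k = 1/CV² = 3.31.
Then β = k/mean = 3.31/3.82 = 0.866.

k ≈ 3.31, β ≈ 0.866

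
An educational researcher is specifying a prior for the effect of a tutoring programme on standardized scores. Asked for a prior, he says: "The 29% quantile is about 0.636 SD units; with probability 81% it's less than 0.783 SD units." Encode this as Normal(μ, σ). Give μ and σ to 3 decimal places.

μ = 0.693, σ = 0.103

For Normal(μ,σ), the p-quantile is μ + z_p·σ. Here z_{0.29} = -0.5534, z_{0.81} = 0.8779.
So 0.636 = μ − 0.5534σ and 0.783 = μ + 0.8779σ.
Subtracting: σ = (0.783 − 0.636)/(0.8779 − (-0.5534)) = 0.103.
Then μ = 0.636 − (-0.5534)·0.103 = 0.693.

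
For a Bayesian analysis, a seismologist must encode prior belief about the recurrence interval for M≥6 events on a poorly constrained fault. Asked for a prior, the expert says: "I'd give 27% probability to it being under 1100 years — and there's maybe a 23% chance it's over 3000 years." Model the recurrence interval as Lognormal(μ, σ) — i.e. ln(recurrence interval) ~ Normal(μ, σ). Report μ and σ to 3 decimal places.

μ ≈ 7.458, σ ≈ 0.742

If T ~ Lognormal(μ,σ) then ln T ~ Normal(μ,σ), so the p-quantile of ln T is μ + z_p·σ.
ln(1100) = 7.003 and ln(3000) = 8.006; z_{0.27} = -0.6128, z_{0.77} = 0.7388.
σ = (8.006 − 7.003)/(0.7388 − (-0.6128)) = 0.742.
μ = 7.003 − (-0.6128)·0.742 = 7.458.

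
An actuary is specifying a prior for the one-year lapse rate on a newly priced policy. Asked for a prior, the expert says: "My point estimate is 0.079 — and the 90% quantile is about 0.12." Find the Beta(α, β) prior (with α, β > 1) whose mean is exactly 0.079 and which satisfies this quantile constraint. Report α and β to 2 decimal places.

With mean 0.079 fixed, write α = 0.079s, β = 0.921s where s = α+β.
Need P(θ < 0.12) = 0.9 under Beta(0.079s, 0.921s). Normal approximation: (q−m)/√(m(1−m)/s) ≈ z_{0.9} = 1.28, so s ≈ 0.079·0.921·(1.28)²/(0.12−0.079)² = 71.1.
At s = 71.1: P(θ<0.12) ≈ 0.893. Adjusting to match 0.9 gives s ≈ 76.80.
So α = 0.079·76.80 ≈ 6.07, β = 0.921·76.80 ≈ 70.73.

α ≈ 6.07, β ≈ 70.73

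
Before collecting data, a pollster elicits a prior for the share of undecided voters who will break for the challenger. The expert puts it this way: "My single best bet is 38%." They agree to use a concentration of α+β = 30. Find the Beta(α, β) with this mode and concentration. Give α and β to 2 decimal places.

α = 11.64, β = 18.36

For α,β > 1 the Beta mode is (α−1)/(α+β−2). With α+β = 30, the mode is (α−1)/28.
Set (α−1)/28 = 0.38 → α = 1 + 0.38·28 = 11.64.
β = 30 − α = 18.36.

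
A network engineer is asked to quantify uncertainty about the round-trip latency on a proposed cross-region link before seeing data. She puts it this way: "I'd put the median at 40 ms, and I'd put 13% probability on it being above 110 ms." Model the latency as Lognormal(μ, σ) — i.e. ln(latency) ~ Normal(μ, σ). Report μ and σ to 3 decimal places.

If T ~ Lognormal(μ,σ) then ln T ~ Normal(μ,σ), so the p-quantile of ln T is μ + z_p·σ.
ln(40) = 3.689 and ln(110) = 4.7; z_{0.5} = 0, z_{0.87} = 1.126.
σ = (4.7 − 3.689)/(1.126 − (0)) = 0.898.
μ = 3.689 − (0)·0.898 = 3.689.

μ ≈ 3.689, σ ≈ 0.898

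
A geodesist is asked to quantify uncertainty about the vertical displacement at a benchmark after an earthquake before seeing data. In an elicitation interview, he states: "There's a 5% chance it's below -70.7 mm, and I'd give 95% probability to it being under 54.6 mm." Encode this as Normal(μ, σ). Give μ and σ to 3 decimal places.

For Normal(μ,σ), the p-quantile is μ + z_p·σ. Here z_{0.05} = -1.645, z_{0.95} = 1.645.
So -70.7 = μ − 1.645σ and 54.6 = μ + 1.645σ.
Subtracting: σ = (54.6 − -70.7)/(1.645 − (-1.645)) = 38.088.
Then μ = -70.7 − (-1.645)·38.088 = -8.050.

μ = -8.050, σ = 38.088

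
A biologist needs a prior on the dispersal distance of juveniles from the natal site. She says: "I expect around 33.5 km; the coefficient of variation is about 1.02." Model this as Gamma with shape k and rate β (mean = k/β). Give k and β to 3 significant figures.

For Gamma(k, rate β): mean = k/β, variance = k/β², so CV = 1/√k.
CV = 1.02, hence k = 1/CV² = 0.961.
Then β = k/mean = 0.961/33.5 = 0.0287.

k ≈ 0.961, β ≈ 0.0287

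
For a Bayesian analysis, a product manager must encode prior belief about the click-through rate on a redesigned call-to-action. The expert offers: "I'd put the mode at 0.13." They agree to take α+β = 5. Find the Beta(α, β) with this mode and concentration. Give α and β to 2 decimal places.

For α,β > 1 the Beta mode is (α−1)/(α+β−2). With α+β = 5, the mode is (α−1)/3.
Set (α−1)/3 = 0.13 → α = 1 + 0.13·3 = 1.39.
β = 5 − α = 3.61.

α = 1.39, β = 3.61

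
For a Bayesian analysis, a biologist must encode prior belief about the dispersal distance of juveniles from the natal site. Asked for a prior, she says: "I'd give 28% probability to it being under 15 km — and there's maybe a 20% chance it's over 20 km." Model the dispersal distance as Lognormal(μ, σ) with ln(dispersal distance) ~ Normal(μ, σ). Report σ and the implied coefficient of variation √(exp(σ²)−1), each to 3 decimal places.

σ ≈ 0.202, CV ≈ 0.204

If T ~ Lognormal(μ,σ) then ln T ~ Normal(μ,σ), so the p-quantile of ln T is μ + z_p·σ.
ln(15) = 2.708 and ln(20) = 2.996; z_{0.28} = -0.5828, z_{0.8} = 0.8416.
σ = (2.996 − 2.708)/(0.8416 − (-0.5828)) = 0.202.
μ = 2.708 − (-0.5828)·0.202 = 2.826.
CV = √(exp(σ²)−1) = √(exp(0.0408)−1) = 0.204.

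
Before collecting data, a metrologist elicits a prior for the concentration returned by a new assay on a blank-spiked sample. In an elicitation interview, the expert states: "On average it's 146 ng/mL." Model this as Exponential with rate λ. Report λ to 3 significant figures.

Exponential mean = 1/λ, so λ = 1/146.0 = 0.00685.

λ ≈ 0.00685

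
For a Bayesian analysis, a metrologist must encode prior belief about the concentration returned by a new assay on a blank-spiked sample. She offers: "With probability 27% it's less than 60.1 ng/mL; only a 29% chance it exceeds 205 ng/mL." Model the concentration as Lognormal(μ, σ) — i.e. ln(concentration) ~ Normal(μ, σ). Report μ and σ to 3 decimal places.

μ ≈ 4.741, σ ≈ 1.052

If T ~ Lognormal(μ,σ) then ln T ~ Normal(μ,σ), so the p-quantile of ln T is μ + z_p·σ.
ln(60.1) = 4.096 and ln(205) = 5.323; z_{0.27} = -0.6128, z_{0.71} = 0.5534.
σ = (5.323 − 4.096)/(0.5534 − (-0.6128)) = 1.052.
μ = 4.096 − (-0.6128)·1.052 = 4.741.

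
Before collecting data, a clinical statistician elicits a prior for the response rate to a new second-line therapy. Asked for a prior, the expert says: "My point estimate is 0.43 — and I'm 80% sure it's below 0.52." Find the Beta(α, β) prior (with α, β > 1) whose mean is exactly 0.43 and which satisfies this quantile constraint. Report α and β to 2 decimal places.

With mean 0.43 fixed, write α = 0.43s, β = 0.57s where s = α+β.
Need P(θ < 0.52) = 0.8 under Beta(0.43s, 0.57s). Normal approximation: (q−m)/√(m(1−m)/s) ≈ z_{0.8} = 0.842, so s ≈ 0.43·0.57·(0.842)²/(0.52−0.43)² = 21.4.
At s = 21.4: P(θ<0.52) ≈ 0.801. Adjusting to match 0.8 gives s ≈ 21.26.
So α = 0.43·21.26 ≈ 9.14, β = 0.57·21.26 ≈ 12.12.

α ≈ 9.14, β ≈ 12.12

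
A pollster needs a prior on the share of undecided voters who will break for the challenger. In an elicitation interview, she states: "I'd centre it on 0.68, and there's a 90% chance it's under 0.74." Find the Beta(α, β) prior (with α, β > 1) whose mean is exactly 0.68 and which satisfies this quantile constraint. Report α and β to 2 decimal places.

With mean 0.68 fixed, write α = 0.68s, β = 0.32s where s = α+β.
Need P(θ < 0.74) = 0.9 under Beta(0.68s, 0.32s). Normal approximation: (q−m)/√(m(1−m)/s) ≈ z_{0.9} = 1.28, so s ≈ 0.68·0.32·(1.28)²/(0.74−0.68)² = 99.3.
At s = 99.3: P(θ<0.74) ≈ 0.904. Adjusting to match 0.9 gives s ≈ 96.13.
So α = 0.68·96.13 ≈ 65.37, β = 0.32·96.13 ≈ 30.76.

α ≈ 65.37, β ≈ 30.76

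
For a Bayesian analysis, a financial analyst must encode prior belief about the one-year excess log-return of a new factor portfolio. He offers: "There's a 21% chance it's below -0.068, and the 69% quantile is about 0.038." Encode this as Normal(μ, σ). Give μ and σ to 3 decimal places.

μ = -0.002, σ = 0.081

For Normal(μ,σ), the p-quantile is μ + z_p·σ. Here z_{0.21} = -0.8064, z_{0.69} = 0.4959.
So -0.068 = μ − 0.8064σ and 0.038 = μ + 0.4959σ.
Subtracting: σ = (0.038 − -0.068)/(0.4959 − (-0.8064)) = 0.081.
Then μ = -0.068 − (-0.8064)·0.081 = -0.002.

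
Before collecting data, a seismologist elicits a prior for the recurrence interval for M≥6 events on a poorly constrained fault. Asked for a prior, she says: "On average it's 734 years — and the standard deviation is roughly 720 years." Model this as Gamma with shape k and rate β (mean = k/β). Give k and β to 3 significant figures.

For Gamma(k, rate β): mean = k/β, variance = k/β², so CV = 1/√k.
CV = SD/mean = 720/734 = 0.9809, hence k = 1/CV² = 1.04.
Then β = k/mean = 1.04/734 = 0.00142.

k ≈ 1.04, β ≈ 0.00142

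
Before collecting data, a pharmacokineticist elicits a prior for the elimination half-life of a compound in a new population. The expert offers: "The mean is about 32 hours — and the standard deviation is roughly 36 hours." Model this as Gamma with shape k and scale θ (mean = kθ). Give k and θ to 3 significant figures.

For Gamma(k, scale θ): mean = kθ, variance = kθ², so CV = 1/√k.
CV = SD/mean = 36/32 = 1.125, hence k = 1/CV² = 0.79.
Then θ = mean/k = 32/0.79 = 40.5.

k ≈ 0.79, θ ≈ 40.5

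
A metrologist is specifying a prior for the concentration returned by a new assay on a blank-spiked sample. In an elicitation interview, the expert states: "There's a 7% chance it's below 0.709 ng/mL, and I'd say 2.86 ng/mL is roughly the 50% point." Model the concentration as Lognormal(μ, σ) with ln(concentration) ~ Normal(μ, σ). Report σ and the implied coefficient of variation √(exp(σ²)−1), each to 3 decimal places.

If T ~ Lognormal(μ,σ) then ln T ~ Normal(μ,σ), so the p-quantile of ln T is μ + z_p·σ.
ln(0.709) = -0.3439 and ln(2.86) = 1.051; z_{0.07} = -1.476, z_{0.5} = 0.
σ = (1.051 − -0.3439)/(0 − (-1.476)) = 0.945.
μ = -0.3439 − (-1.476)·0.945 = 1.051.
CV = √(exp(σ²)−1) = √(exp(0.8932)−1) = 1.201.

σ ≈ 0.945, CV ≈ 1.201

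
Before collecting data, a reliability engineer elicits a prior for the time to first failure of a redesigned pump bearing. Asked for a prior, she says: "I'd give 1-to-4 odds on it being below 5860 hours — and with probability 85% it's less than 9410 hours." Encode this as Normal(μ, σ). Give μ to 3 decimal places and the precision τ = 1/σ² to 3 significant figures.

The p-quantile of Normal(μ,σ) is μ + z_p·σ, with z_{0.2} = -0.8416 and z_{0.85} = 1.036.
Eliminate σ: μ = (z₂·x₁ − z₁·x₂)/(z₂ − z₁) = (1.036·5860 − (-0.8416)·9410)/1.878 = 7450.878.
Then σ = (x₂ − x₁)/(z₂ − z₁) = (9410 − 5860)/1.878 = 1890.254.
Precision τ = 1/σ² = 1/1890² = 2.8e-07.

μ = 7450.878, τ = 2.8e-07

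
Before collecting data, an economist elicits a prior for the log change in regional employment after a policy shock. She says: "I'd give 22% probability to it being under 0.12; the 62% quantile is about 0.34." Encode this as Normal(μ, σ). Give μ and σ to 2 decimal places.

The p-quantile of Normal(μ,σ) is μ + z_p·σ, with z_{0.22} = -0.7722 and z_{0.62} = 0.3055.
Eliminate σ: μ = (z₂·x₁ − z₁·x₂)/(z₂ − z₁) = (0.3055·0.12 − (-0.7722)·0.34)/1.078 = 0.28.
Then σ = (x₂ − x₁)/(z₂ − z₁) = (0.34 − 0.12)/1.078 = 0.20.

μ = 0.28, σ = 0.20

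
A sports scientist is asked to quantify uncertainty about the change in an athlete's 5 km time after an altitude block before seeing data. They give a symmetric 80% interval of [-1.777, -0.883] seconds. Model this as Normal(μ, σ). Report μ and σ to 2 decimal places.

A symmetric 80% interval runs μ ± z·σ with z = 1.282.
Half-width = 0.447, so σ = 0.447/1.282 = 0.35.
μ is the interval midpoint, -1.33.

μ = -1.33, σ = 0.35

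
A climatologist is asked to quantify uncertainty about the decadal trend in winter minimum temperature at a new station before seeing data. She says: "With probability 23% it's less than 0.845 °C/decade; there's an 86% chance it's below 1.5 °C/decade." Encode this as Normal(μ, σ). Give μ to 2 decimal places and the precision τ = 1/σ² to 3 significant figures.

The p-quantile of Normal(μ,σ) is μ + z_p·σ, with z_{0.23} = -0.7388 and z_{0.86} = 1.08.
Eliminate σ: μ = (z₂·x₁ − z₁·x₂)/(z₂ − z₁) = (1.08·0.845 − (-0.7388)·1.5)/1.819 = 1.11.
Then σ = (x₂ − x₁)/(z₂ − z₁) = (1.5 − 0.845)/1.819 = 0.36.
Precision τ = 1/σ² = 1/0.3601² = 7.71.

μ = 1.11, τ = 7.71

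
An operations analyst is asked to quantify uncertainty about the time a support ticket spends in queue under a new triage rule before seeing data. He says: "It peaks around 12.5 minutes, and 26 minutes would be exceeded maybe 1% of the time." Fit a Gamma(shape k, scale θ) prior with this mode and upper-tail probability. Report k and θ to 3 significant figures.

k ≈ 10.1, θ ≈ 1.38

Gamma(k,θ) with k>1 has mode (k−1)θ, so θ = 12.5/(k−1).
Need P(X < 26) = 0.99 with θ tied to k this way. Start at k = 2, θ = 12.5: P(X<26) ≈ 0.615.
Too low — raise k to concentrate. Iterating converges to k ≈ 10.1.
Then θ = 12.5/(10.1−1) ≈ 1.38.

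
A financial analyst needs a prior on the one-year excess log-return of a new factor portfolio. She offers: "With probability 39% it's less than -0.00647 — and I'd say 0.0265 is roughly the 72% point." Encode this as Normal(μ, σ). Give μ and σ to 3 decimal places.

μ = 0.004, σ = 0.038

For Normal(μ,σ), the p-quantile is μ + z_p·σ. Here z_{0.39} = -0.2793, z_{0.72} = 0.5828.
So -0.00647 = μ − 0.2793σ and 0.0265 = μ + 0.5828σ.
Subtracting: σ = (0.0265 − -0.00647)/(0.5828 − (-0.2793)) = 0.038.
Then μ = -0.00647 − (-0.2793)·0.038 = 0.004.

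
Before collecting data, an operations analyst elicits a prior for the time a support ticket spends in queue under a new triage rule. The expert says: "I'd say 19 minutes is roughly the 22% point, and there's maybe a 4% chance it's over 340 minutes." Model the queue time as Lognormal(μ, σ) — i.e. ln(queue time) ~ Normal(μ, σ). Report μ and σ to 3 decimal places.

If T ~ Lognormal(μ,σ) then ln T ~ Normal(μ,σ), so the p-quantile of ln T is μ + z_p·σ.
ln(19) = 2.944 and ln(340) = 5.829; z_{0.22} = -0.7722, z_{0.96} = 1.751.
σ = (5.829 − 2.944)/(1.751 − (-0.7722)) = 1.143.
μ = 2.944 − (-0.7722)·1.143 = 3.827.

μ ≈ 3.827, σ ≈ 1.143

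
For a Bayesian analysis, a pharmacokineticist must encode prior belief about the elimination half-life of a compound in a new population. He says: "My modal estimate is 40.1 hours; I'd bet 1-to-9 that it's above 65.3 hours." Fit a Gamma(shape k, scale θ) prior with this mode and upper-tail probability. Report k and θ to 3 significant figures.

Gamma(k,θ) with k>1 has mode (k−1)θ, so θ = 40.1/(k−1).
Need P(X < 65.3) = 0.9 with θ tied to k this way. Start at k = 2, θ = 40.1: P(X<65.3) ≈ 0.484.
Too low — raise k to concentrate. Iterating converges to k ≈ 8.92.
Then θ = 40.1/(8.92−1) ≈ 5.06.

k ≈ 8.92, θ ≈ 5.06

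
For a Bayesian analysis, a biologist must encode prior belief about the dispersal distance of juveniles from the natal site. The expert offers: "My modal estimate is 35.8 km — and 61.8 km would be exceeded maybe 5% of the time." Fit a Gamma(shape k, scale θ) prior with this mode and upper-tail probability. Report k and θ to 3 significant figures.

Gamma(k,θ) with k>1 has mode (k−1)θ, so θ = 35.8/(k−1).
Need P(X < 61.8) = 0.95 with θ tied to k this way. Start at k = 2, θ = 35.8: P(X<61.8) ≈ 0.515.
Too low — raise k to concentrate. Iterating converges to k ≈ 10.4.
Then θ = 35.8/(10.4−1) ≈ 3.82.

k ≈ 10.4, θ ≈ 3.82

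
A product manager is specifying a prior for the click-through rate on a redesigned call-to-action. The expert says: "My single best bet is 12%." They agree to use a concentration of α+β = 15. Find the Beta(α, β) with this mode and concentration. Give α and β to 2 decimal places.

For α,β > 1 the Beta mode is (α−1)/(α+β−2). With α+β = 15, the mode is (α−1)/13.
Set (α−1)/13 = 0.12 → α = 1 + 0.12·13 = 2.56.
β = 15 − α = 12.44.

α = 2.56, β = 12.44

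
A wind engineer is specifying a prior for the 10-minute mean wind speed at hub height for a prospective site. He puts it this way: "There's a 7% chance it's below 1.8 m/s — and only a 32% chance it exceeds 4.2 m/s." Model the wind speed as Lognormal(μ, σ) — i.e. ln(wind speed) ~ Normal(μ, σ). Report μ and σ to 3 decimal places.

μ ≈ 1.231, σ ≈ 0.436

If T ~ Lognormal(μ,σ) then ln T ~ Normal(μ,σ), so the p-quantile of ln T is μ + z_p·σ.
ln(1.8) = 0.5878 and ln(4.2) = 1.435; z_{0.07} = -1.476, z_{0.68} = 0.4677.
σ = (1.435 − 0.5878)/(0.4677 − (-1.476)) = 0.436.
μ = 0.5878 − (-1.476)·0.436 = 1.231.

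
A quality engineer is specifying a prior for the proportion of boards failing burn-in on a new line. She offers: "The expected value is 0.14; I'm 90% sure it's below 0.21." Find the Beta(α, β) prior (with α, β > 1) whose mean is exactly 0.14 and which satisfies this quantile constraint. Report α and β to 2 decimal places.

α ≈ 6.06, β ≈ 37.22

With mean 0.14 fixed, write α = 0.14s, β = 0.86s where s = α+β.
Need P(θ < 0.21) = 0.9 under Beta(0.14s, 0.86s). Normal approximation: (q−m)/√(m(1−m)/s) ≈ z_{0.9} = 1.28, so s ≈ 0.14·0.86·(1.28)²/(0.21−0.14)² = 40.4.
At s = 40.4: P(θ<0.21) ≈ 0.893. Adjusting to match 0.9 gives s ≈ 43.28.
So α = 0.14·43.28 ≈ 6.06, β = 0.86·43.28 ≈ 37.22.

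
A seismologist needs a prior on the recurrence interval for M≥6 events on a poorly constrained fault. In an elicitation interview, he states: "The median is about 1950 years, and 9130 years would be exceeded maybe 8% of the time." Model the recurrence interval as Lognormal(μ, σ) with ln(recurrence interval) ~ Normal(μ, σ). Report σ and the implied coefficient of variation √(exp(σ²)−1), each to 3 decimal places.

If T ~ Lognormal(μ,σ) then ln T ~ Normal(μ,σ), so the p-quantile of ln T is μ + z_p·σ.
ln(1950) = 7.576 and ln(9130) = 9.119; z_{0.5} = 0, z_{0.92} = 1.405.
σ = (9.119 − 7.576)/(1.405 − (0)) = 1.099.
μ = 7.576 − (0)·1.099 = 7.576.
CV = √(exp(σ²)−1) = √(exp(1.2071)−1) = 1.531.

σ ≈ 1.099, CV ≈ 1.531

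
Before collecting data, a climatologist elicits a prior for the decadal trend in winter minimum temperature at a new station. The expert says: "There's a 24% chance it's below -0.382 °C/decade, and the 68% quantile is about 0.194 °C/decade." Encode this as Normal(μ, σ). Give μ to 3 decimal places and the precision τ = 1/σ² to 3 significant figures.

μ = -0.035, τ = 4.15

For Normal(μ,σ), the p-quantile is μ + z_p·σ. Here z_{0.24} = -0.7063, z_{0.68} = 0.4677.
So -0.382 = μ − 0.7063σ and 0.194 = μ + 0.4677σ.
Subtracting: σ = (0.194 − -0.382)/(0.4677 − (-0.7063)) = 0.491.
Then μ = -0.382 − (-0.7063)·0.491 = -0.035.
Precision τ = 1/σ² = 1/0.4906² = 4.15.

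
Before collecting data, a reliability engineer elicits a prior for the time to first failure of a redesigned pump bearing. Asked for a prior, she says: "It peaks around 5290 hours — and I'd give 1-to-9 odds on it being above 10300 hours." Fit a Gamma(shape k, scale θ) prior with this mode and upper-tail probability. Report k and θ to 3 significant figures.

k ≈ 5.31, θ ≈ 1230

Gamma(k,θ) with k>1 has mode (k−1)θ, so θ = 5290/(k−1).
Need P(X < 10300) = 0.9 with θ tied to k this way. Start at k = 2, θ = 5290: P(X<10300) ≈ 0.579.
Too low — raise k to concentrate. Iterating converges to k ≈ 5.31.
Then θ = 5290/(5.31−1) ≈ 1230.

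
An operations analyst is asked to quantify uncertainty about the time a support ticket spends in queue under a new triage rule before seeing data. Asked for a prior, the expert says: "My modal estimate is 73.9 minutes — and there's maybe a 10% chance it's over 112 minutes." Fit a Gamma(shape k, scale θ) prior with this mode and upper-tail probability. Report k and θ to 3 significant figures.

Gamma(k,θ) with k>1 has mode (k−1)θ, so θ = 73.9/(k−1).
Need P(X < 112) = 0.9 with θ tied to k this way. Start at k = 2, θ = 73.9: P(X<112) ≈ 0.447.
Too low — raise k to concentrate. Iterating converges to k ≈ 11.8.
Then θ = 73.9/(11.8−1) ≈ 6.86.

k ≈ 11.8, θ ≈ 6.86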